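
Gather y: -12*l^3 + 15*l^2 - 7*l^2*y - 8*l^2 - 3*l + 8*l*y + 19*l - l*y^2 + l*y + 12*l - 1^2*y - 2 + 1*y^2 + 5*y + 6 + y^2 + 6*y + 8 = -12*l^3 + 7*l^2 + 28*l + y^2*(2 - l) + y*(-7*l^2 + 9*l + 10) + 12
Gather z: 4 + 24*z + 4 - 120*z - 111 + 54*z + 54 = -42*z - 49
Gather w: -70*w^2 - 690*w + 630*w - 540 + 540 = -70*w^2 - 60*w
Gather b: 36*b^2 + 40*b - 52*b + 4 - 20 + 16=36*b^2 - 12*b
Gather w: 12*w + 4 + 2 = 12*w + 6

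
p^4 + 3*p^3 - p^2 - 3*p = p*(p - 1)*(p + 1)*(p + 3)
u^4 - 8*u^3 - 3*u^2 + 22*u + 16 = (u - 8)*(u - 2)*(u + 1)^2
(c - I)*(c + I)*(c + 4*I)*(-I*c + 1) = -I*c^4 + 5*c^3 + 3*I*c^2 + 5*c + 4*I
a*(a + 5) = a^2 + 5*a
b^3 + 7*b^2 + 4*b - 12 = (b - 1)*(b + 2)*(b + 6)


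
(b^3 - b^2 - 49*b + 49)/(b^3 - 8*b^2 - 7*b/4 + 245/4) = 4*(b^2 + 6*b - 7)/(4*b^2 - 4*b - 35)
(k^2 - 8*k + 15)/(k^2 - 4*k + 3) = (k - 5)/(k - 1)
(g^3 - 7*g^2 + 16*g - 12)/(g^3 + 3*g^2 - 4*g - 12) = (g^2 - 5*g + 6)/(g^2 + 5*g + 6)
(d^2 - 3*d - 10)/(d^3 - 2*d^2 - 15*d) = (d + 2)/(d*(d + 3))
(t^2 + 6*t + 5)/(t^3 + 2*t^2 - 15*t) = (t + 1)/(t*(t - 3))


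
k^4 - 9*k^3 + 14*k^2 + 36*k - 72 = (k - 6)*(k - 3)*(k - 2)*(k + 2)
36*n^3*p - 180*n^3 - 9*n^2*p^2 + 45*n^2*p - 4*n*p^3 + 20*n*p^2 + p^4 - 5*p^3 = (-4*n + p)*(-3*n + p)*(3*n + p)*(p - 5)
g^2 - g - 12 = (g - 4)*(g + 3)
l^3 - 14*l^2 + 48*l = l*(l - 8)*(l - 6)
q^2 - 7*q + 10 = (q - 5)*(q - 2)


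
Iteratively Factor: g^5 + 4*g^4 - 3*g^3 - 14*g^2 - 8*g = (g - 2)*(g^4 + 6*g^3 + 9*g^2 + 4*g) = (g - 2)*(g + 1)*(g^3 + 5*g^2 + 4*g) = (g - 2)*(g + 1)^2*(g^2 + 4*g) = (g - 2)*(g + 1)^2*(g + 4)*(g)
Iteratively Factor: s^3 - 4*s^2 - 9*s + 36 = (s - 4)*(s^2 - 9) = (s - 4)*(s - 3)*(s + 3)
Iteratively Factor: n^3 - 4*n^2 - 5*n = (n + 1)*(n^2 - 5*n) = (n - 5)*(n + 1)*(n)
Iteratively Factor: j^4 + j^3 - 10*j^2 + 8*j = (j)*(j^3 + j^2 - 10*j + 8) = j*(j - 2)*(j^2 + 3*j - 4) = j*(j - 2)*(j - 1)*(j + 4)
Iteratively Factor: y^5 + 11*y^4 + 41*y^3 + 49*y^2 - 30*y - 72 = (y + 2)*(y^4 + 9*y^3 + 23*y^2 + 3*y - 36) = (y + 2)*(y + 4)*(y^3 + 5*y^2 + 3*y - 9) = (y + 2)*(y + 3)*(y + 4)*(y^2 + 2*y - 3) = (y - 1)*(y + 2)*(y + 3)*(y + 4)*(y + 3)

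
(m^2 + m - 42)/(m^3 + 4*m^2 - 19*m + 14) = (m - 6)/(m^2 - 3*m + 2)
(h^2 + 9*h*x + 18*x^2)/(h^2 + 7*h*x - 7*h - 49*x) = (h^2 + 9*h*x + 18*x^2)/(h^2 + 7*h*x - 7*h - 49*x)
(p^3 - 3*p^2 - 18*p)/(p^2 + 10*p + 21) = p*(p - 6)/(p + 7)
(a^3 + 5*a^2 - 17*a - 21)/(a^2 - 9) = (a^2 + 8*a + 7)/(a + 3)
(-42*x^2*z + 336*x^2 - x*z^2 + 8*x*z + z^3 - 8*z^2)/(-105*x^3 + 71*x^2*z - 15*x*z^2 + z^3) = (6*x*z - 48*x + z^2 - 8*z)/(15*x^2 - 8*x*z + z^2)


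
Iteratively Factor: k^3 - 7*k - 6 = (k - 3)*(k^2 + 3*k + 2) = (k - 3)*(k + 2)*(k + 1)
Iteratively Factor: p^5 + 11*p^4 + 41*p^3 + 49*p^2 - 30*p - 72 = (p + 3)*(p^4 + 8*p^3 + 17*p^2 - 2*p - 24) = (p + 3)^2*(p^3 + 5*p^2 + 2*p - 8) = (p - 1)*(p + 3)^2*(p^2 + 6*p + 8) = (p - 1)*(p + 2)*(p + 3)^2*(p + 4)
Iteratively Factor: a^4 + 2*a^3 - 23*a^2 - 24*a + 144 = (a + 4)*(a^3 - 2*a^2 - 15*a + 36) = (a - 3)*(a + 4)*(a^2 + a - 12) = (a - 3)*(a + 4)^2*(a - 3)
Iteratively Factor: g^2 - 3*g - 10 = (g - 5)*(g + 2)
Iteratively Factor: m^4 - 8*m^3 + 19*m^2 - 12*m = (m - 1)*(m^3 - 7*m^2 + 12*m) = m*(m - 1)*(m^2 - 7*m + 12) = m*(m - 3)*(m - 1)*(m - 4)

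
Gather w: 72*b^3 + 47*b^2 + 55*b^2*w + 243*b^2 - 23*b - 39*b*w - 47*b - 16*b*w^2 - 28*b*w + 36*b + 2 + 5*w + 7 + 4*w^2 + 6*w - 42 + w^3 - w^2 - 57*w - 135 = 72*b^3 + 290*b^2 - 34*b + w^3 + w^2*(3 - 16*b) + w*(55*b^2 - 67*b - 46) - 168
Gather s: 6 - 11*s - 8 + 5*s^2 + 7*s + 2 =5*s^2 - 4*s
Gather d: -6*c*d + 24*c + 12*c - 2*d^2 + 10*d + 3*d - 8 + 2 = 36*c - 2*d^2 + d*(13 - 6*c) - 6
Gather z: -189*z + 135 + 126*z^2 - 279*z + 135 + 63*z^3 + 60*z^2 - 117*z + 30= 63*z^3 + 186*z^2 - 585*z + 300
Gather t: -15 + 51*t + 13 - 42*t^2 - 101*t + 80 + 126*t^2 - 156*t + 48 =84*t^2 - 206*t + 126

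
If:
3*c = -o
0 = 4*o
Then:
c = 0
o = 0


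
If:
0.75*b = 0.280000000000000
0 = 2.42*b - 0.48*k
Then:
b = 0.37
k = 1.88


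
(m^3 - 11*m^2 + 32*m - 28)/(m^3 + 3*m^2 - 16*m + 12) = (m^2 - 9*m + 14)/(m^2 + 5*m - 6)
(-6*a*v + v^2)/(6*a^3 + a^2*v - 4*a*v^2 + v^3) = v*(-6*a + v)/(6*a^3 + a^2*v - 4*a*v^2 + v^3)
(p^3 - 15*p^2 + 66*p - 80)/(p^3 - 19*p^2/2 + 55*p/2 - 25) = 2*(p - 8)/(2*p - 5)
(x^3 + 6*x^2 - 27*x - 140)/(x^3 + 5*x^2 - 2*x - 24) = (x^2 + 2*x - 35)/(x^2 + x - 6)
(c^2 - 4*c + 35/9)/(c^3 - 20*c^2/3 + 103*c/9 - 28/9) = (3*c - 5)/(3*c^2 - 13*c + 4)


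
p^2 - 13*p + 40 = (p - 8)*(p - 5)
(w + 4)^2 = w^2 + 8*w + 16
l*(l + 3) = l^2 + 3*l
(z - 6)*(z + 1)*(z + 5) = z^3 - 31*z - 30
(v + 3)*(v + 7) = v^2 + 10*v + 21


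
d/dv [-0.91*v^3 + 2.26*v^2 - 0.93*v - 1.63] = -2.73*v^2 + 4.52*v - 0.93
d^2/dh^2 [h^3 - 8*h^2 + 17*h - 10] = 6*h - 16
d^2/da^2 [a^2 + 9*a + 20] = 2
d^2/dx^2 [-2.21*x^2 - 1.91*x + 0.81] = -4.42000000000000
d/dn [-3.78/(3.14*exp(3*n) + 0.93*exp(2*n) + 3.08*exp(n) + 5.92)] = (35.6076*exp(2*n) + 7.0308*exp(n) + 11.6424)*exp(n)/(3.14*exp(3*n) + 0.93*exp(2*n) + 3.08*exp(n) + 5.92)^2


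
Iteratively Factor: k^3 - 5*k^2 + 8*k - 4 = (k - 2)*(k^2 - 3*k + 2) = (k - 2)*(k - 1)*(k - 2)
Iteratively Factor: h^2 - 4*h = (h)*(h - 4)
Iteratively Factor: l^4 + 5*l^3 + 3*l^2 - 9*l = (l)*(l^3 + 5*l^2 + 3*l - 9) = l*(l - 1)*(l^2 + 6*l + 9) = l*(l - 1)*(l + 3)*(l + 3)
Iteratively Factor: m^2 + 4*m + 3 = (m + 1)*(m + 3)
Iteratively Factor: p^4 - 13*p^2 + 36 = (p + 3)*(p^3 - 3*p^2 - 4*p + 12) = (p - 3)*(p + 3)*(p^2 - 4) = (p - 3)*(p + 2)*(p + 3)*(p - 2)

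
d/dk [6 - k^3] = -3*k^2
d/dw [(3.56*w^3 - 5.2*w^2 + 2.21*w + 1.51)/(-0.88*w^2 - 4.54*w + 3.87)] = (-3.1328*w^4 - 32.3248*w^3 + 66.8844*w^2 - 37.5904*w + 15.4081)/(0.7744*w^4 + 7.9904*w^3 + 13.8004*w^2 - 35.1396*w + 14.9769)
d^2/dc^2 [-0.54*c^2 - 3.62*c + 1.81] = -1.08000000000000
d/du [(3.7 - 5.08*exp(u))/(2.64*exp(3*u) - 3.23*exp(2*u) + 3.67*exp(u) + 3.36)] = (26.8224*exp(3*u) - 45.7124*exp(2*u) + 23.902*exp(u) - 30.6478)*exp(u)/(6.9696*exp(6*u) - 17.0544*exp(5*u) + 29.8105*exp(4*u) - 5.9674*exp(3*u) - 8.2367*exp(2*u) + 24.6624*exp(u) + 11.2896)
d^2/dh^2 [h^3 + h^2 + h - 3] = 6*h + 2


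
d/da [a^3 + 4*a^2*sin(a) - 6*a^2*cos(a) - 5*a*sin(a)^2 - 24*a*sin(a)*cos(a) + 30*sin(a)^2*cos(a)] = 6*a^2*sin(a) + 4*a^2*cos(a) + 3*a^2 + 8*a*sin(a) - 5*a*sin(2*a) - 12*a*cos(a) - 24*a*cos(2*a) - 15*sin(a)/2 - 12*sin(2*a) + 45*sin(3*a)/2 + 5*cos(2*a)/2 - 5/2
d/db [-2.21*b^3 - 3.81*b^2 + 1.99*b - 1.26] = -6.63*b^2 - 7.62*b + 1.99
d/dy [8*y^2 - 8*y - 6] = 16*y - 8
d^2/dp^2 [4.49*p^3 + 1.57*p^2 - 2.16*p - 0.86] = 26.94*p + 3.14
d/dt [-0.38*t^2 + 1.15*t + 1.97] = 1.15 - 0.76*t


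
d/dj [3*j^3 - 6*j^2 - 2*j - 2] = 9*j^2 - 12*j - 2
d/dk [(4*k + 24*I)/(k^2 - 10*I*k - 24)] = 4*(k^2 - 10*I*k - 2*(k - 5*I)*(k + 6*I) - 24)/(-k^2 + 10*I*k + 24)^2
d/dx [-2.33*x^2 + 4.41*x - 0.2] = 4.41 - 4.66*x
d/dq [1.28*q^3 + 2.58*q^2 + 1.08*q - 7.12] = 3.84*q^2 + 5.16*q + 1.08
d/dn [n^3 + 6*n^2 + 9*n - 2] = 3*n^2 + 12*n + 9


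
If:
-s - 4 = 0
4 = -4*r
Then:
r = -1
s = -4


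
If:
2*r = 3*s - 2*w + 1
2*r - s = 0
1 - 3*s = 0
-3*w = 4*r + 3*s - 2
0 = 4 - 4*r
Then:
No Solution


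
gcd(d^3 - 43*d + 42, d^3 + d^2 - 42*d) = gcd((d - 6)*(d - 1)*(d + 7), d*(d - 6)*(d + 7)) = d^2 + d - 42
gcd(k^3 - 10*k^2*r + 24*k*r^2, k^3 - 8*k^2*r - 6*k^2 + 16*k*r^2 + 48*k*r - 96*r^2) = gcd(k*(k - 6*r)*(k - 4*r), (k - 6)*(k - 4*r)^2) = -k + 4*r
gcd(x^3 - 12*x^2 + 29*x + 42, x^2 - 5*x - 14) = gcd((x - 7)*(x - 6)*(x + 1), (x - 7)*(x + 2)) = x - 7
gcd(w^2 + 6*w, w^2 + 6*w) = w^2 + 6*w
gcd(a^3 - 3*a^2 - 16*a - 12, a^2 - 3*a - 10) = a + 2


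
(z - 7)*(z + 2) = z^2 - 5*z - 14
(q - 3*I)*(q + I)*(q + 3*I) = q^3 + I*q^2 + 9*q + 9*I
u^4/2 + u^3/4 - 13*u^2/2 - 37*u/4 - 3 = (u/2 + 1/2)*(u - 4)*(u + 1/2)*(u + 3)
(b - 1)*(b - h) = b^2 - b*h - b + h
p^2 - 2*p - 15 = (p - 5)*(p + 3)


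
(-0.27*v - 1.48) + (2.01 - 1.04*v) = 0.53 - 1.31*v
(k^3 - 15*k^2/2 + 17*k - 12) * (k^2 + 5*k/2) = k^5 - 5*k^4 - 7*k^3/4 + 61*k^2/2 - 30*k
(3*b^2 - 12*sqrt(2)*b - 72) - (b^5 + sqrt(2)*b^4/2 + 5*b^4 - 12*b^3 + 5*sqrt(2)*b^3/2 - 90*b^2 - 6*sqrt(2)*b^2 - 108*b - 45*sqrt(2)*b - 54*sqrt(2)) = -b^5 - 5*b^4 - sqrt(2)*b^4/2 - 5*sqrt(2)*b^3/2 + 12*b^3 + 6*sqrt(2)*b^2 + 93*b^2 + 33*sqrt(2)*b + 108*b - 72 + 54*sqrt(2)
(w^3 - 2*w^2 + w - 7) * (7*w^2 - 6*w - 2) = 7*w^5 - 20*w^4 + 17*w^3 - 51*w^2 + 40*w + 14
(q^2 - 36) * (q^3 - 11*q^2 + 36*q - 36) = q^5 - 11*q^4 + 360*q^2 - 1296*q + 1296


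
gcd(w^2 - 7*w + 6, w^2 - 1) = w - 1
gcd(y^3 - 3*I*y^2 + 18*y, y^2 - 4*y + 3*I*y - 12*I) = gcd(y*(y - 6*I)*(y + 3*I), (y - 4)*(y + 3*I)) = y + 3*I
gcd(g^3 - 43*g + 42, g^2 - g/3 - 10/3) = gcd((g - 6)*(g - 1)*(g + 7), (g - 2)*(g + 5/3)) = 1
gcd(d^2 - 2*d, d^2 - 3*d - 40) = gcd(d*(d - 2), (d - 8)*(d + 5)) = 1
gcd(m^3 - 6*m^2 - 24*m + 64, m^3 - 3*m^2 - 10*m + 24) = m - 2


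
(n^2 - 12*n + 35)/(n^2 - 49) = (n - 5)/(n + 7)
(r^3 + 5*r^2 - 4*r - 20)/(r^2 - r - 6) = (r^2 + 3*r - 10)/(r - 3)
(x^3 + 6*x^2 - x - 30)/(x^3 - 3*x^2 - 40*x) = (x^2 + x - 6)/(x*(x - 8))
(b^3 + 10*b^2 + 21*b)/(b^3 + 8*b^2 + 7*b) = (b + 3)/(b + 1)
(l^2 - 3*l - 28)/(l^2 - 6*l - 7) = (l + 4)/(l + 1)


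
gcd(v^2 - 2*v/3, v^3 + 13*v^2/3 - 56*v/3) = v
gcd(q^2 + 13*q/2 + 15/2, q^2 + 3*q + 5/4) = 1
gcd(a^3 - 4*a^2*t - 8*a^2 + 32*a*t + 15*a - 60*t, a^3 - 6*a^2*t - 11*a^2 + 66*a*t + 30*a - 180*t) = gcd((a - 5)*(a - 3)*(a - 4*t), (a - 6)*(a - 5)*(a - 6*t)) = a - 5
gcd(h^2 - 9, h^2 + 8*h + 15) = h + 3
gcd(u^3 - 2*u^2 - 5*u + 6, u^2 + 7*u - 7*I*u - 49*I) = 1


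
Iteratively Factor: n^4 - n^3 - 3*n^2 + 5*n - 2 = (n - 1)*(n^3 - 3*n + 2) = (n - 1)*(n + 2)*(n^2 - 2*n + 1) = (n - 1)^2*(n + 2)*(n - 1)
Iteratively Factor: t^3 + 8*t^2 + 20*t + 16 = (t + 2)*(t^2 + 6*t + 8) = (t + 2)^2*(t + 4)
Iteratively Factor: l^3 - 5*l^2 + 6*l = (l - 2)*(l^2 - 3*l) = l*(l - 2)*(l - 3)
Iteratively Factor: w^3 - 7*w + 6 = (w + 3)*(w^2 - 3*w + 2) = (w - 1)*(w + 3)*(w - 2)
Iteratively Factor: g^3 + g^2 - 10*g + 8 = (g - 2)*(g^2 + 3*g - 4) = (g - 2)*(g + 4)*(g - 1)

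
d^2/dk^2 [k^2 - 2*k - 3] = 2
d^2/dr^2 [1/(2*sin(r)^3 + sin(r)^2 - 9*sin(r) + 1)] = (-36*sin(r)^6 - 22*sin(r)^5 + 80*sin(r)^4 + 77*sin(r)^3 - 179*sin(r)^2 - 75*sin(r) + 160)/(2*sin(r)^3 + sin(r)^2 - 9*sin(r) + 1)^3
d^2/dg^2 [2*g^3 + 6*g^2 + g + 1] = 12*g + 12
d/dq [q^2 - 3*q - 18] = 2*q - 3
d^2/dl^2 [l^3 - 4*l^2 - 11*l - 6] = 6*l - 8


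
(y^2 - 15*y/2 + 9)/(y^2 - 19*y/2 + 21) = (2*y - 3)/(2*y - 7)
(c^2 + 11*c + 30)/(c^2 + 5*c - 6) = (c + 5)/(c - 1)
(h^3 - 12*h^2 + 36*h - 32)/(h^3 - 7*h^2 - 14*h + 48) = (h - 2)/(h + 3)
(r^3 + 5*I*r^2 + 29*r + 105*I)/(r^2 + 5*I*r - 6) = (r^2 + 2*I*r + 35)/(r + 2*I)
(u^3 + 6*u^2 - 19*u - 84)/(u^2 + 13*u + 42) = (u^2 - u - 12)/(u + 6)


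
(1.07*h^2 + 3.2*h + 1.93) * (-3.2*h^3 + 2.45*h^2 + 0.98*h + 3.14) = -3.424*h^5 - 7.6185*h^4 + 2.7126*h^3 + 11.2243*h^2 + 11.9394*h + 6.0602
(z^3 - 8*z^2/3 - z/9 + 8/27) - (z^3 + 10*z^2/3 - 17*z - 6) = -6*z^2 + 152*z/9 + 170/27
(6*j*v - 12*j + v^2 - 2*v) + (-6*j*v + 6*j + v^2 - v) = -6*j + 2*v^2 - 3*v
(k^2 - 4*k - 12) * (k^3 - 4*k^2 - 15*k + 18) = k^5 - 8*k^4 - 11*k^3 + 126*k^2 + 108*k - 216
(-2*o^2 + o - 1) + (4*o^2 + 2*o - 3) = 2*o^2 + 3*o - 4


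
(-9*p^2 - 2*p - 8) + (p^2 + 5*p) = -8*p^2 + 3*p - 8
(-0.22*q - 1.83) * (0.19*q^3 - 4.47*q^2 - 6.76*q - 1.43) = -0.0418*q^4 + 0.6357*q^3 + 9.6673*q^2 + 12.6854*q + 2.6169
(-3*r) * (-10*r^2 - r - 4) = 30*r^3 + 3*r^2 + 12*r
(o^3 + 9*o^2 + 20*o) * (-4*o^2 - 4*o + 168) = -4*o^5 - 40*o^4 + 52*o^3 + 1432*o^2 + 3360*o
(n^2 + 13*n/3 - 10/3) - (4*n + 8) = n^2 + n/3 - 34/3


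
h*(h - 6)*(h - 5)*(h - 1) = h^4 - 12*h^3 + 41*h^2 - 30*h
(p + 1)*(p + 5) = p^2 + 6*p + 5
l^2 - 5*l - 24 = (l - 8)*(l + 3)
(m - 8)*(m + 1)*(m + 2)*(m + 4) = m^4 - m^3 - 42*m^2 - 104*m - 64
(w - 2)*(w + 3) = w^2 + w - 6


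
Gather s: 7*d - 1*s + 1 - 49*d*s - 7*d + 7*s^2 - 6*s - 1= 7*s^2 + s*(-49*d - 7)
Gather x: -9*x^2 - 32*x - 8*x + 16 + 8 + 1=-9*x^2 - 40*x + 25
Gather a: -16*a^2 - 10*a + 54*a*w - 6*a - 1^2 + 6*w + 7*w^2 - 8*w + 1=-16*a^2 + a*(54*w - 16) + 7*w^2 - 2*w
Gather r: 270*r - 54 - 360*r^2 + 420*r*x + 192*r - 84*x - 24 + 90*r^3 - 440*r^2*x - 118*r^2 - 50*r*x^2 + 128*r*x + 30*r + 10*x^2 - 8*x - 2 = 90*r^3 + r^2*(-440*x - 478) + r*(-50*x^2 + 548*x + 492) + 10*x^2 - 92*x - 80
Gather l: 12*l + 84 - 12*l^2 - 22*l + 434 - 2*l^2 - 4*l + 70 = -14*l^2 - 14*l + 588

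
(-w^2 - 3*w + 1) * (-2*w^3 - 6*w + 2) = 2*w^5 + 6*w^4 + 4*w^3 + 16*w^2 - 12*w + 2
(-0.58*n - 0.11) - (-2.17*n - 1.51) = 1.59*n + 1.4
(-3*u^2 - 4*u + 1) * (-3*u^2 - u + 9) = 9*u^4 + 15*u^3 - 26*u^2 - 37*u + 9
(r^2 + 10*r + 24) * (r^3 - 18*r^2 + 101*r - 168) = r^5 - 8*r^4 - 55*r^3 + 410*r^2 + 744*r - 4032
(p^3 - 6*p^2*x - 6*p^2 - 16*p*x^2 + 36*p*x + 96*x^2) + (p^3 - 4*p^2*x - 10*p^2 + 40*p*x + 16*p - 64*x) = 2*p^3 - 10*p^2*x - 16*p^2 - 16*p*x^2 + 76*p*x + 16*p + 96*x^2 - 64*x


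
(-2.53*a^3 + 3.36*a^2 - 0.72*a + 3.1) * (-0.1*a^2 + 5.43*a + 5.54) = 0.253*a^5 - 14.0739*a^4 + 4.3006*a^3 + 14.3948*a^2 + 12.8442*a + 17.174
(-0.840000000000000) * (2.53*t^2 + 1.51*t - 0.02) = -2.1252*t^2 - 1.2684*t + 0.0168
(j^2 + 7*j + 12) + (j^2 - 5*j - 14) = 2*j^2 + 2*j - 2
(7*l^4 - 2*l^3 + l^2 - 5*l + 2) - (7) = 7*l^4 - 2*l^3 + l^2 - 5*l - 5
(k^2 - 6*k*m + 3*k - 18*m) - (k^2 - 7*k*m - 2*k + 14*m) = k*m + 5*k - 32*m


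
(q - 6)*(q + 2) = q^2 - 4*q - 12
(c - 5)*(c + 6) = c^2 + c - 30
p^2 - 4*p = p*(p - 4)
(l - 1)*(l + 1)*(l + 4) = l^3 + 4*l^2 - l - 4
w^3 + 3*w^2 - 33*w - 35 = (w - 5)*(w + 1)*(w + 7)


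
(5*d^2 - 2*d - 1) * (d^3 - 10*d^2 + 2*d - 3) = 5*d^5 - 52*d^4 + 29*d^3 - 9*d^2 + 4*d + 3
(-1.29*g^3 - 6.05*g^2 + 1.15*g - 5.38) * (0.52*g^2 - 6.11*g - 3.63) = -0.6708*g^5 + 4.7359*g^4 + 42.2462*g^3 + 12.1374*g^2 + 28.6973*g + 19.5294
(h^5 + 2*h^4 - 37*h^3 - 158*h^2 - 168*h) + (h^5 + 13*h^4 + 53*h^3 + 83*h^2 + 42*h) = 2*h^5 + 15*h^4 + 16*h^3 - 75*h^2 - 126*h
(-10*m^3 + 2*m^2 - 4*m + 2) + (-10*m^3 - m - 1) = -20*m^3 + 2*m^2 - 5*m + 1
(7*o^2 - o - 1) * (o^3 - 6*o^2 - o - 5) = 7*o^5 - 43*o^4 - 2*o^3 - 28*o^2 + 6*o + 5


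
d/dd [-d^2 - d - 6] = -2*d - 1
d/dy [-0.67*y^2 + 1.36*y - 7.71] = 1.36 - 1.34*y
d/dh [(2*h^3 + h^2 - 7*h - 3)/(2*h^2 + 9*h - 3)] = (4*h^4 + 36*h^3 + 5*h^2 + 6*h + 48)/(4*h^4 + 36*h^3 + 69*h^2 - 54*h + 9)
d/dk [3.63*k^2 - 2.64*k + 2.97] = 7.26*k - 2.64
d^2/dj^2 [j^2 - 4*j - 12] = 2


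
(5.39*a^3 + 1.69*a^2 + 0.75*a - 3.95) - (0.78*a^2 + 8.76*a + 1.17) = 5.39*a^3 + 0.91*a^2 - 8.01*a - 5.12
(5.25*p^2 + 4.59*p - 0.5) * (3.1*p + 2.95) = 16.275*p^3 + 29.7165*p^2 + 11.9905*p - 1.475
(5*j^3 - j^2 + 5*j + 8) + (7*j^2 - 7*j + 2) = 5*j^3 + 6*j^2 - 2*j + 10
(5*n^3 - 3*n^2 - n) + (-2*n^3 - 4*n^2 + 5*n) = 3*n^3 - 7*n^2 + 4*n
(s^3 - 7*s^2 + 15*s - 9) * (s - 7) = s^4 - 14*s^3 + 64*s^2 - 114*s + 63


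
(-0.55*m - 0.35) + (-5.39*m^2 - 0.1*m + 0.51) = -5.39*m^2 - 0.65*m + 0.16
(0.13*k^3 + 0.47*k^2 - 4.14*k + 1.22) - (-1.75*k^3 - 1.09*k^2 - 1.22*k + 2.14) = 1.88*k^3 + 1.56*k^2 - 2.92*k - 0.92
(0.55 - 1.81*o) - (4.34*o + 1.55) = -6.15*o - 1.0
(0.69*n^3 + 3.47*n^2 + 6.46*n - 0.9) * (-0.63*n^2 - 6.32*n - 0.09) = -0.4347*n^5 - 6.5469*n^4 - 26.0623*n^3 - 40.5725*n^2 + 5.1066*n + 0.081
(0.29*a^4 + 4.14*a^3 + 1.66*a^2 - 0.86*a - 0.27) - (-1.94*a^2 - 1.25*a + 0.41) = 0.29*a^4 + 4.14*a^3 + 3.6*a^2 + 0.39*a - 0.68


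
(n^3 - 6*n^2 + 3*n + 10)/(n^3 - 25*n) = (n^2 - n - 2)/(n*(n + 5))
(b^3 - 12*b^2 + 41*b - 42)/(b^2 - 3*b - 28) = (b^2 - 5*b + 6)/(b + 4)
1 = 1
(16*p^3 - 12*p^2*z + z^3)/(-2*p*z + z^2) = -8*p^2/z + 2*p + z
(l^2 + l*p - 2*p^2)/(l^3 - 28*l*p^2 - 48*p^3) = (-l + p)/(-l^2 + 2*l*p + 24*p^2)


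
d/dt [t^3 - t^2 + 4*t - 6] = 3*t^2 - 2*t + 4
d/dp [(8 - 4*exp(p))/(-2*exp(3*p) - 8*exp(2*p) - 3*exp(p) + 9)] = 4*(-(exp(p) - 2)*(6*exp(2*p) + 16*exp(p) + 3) + 2*exp(3*p) + 8*exp(2*p) + 3*exp(p) - 9)*exp(p)/(2*exp(3*p) + 8*exp(2*p) + 3*exp(p) - 9)^2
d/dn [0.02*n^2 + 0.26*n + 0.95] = 0.04*n + 0.26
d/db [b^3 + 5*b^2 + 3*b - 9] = 3*b^2 + 10*b + 3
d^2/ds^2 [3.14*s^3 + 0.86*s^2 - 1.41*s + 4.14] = 18.84*s + 1.72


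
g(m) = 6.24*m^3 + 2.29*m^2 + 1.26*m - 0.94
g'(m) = 18.72*m^2 + 4.58*m + 1.26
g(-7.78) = -2810.62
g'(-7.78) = 1098.72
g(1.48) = 26.17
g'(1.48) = 49.04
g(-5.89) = -1203.98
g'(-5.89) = 623.72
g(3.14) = 218.78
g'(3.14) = 200.21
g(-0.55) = -1.98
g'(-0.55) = 4.40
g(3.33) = 259.07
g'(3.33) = 224.10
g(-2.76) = -118.17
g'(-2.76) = 131.22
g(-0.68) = -2.70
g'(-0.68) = 6.80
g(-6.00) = -1273.90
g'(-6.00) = 647.70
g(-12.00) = -10469.02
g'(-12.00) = 2641.98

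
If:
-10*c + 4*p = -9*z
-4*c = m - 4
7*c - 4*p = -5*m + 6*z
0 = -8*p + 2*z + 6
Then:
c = 191/200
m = 9/50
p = 731/800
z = 131/200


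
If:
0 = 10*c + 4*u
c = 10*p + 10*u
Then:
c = -2*u/5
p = -26*u/25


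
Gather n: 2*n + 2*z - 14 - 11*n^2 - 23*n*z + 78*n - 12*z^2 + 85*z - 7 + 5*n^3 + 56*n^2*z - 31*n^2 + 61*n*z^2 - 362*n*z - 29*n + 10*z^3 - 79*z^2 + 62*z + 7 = 5*n^3 + n^2*(56*z - 42) + n*(61*z^2 - 385*z + 51) + 10*z^3 - 91*z^2 + 149*z - 14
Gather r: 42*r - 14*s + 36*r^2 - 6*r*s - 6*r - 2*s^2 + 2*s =36*r^2 + r*(36 - 6*s) - 2*s^2 - 12*s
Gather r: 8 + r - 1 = r + 7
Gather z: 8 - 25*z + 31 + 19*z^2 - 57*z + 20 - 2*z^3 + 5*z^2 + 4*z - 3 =-2*z^3 + 24*z^2 - 78*z + 56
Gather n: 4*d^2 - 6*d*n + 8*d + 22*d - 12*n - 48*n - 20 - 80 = 4*d^2 + 30*d + n*(-6*d - 60) - 100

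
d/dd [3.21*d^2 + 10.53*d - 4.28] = 6.42*d + 10.53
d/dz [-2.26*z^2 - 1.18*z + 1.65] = -4.52*z - 1.18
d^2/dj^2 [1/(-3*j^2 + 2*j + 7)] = 2*(-9*j^2 + 6*j + 4*(3*j - 1)^2 + 21)/(-3*j^2 + 2*j + 7)^3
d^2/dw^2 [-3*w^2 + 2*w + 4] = -6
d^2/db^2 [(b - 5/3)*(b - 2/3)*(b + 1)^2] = 12*b^2 - 2*b - 46/9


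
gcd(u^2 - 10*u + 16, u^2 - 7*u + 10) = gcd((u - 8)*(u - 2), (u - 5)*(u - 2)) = u - 2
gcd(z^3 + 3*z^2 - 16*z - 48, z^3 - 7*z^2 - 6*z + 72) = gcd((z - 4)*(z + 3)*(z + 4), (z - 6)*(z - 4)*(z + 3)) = z^2 - z - 12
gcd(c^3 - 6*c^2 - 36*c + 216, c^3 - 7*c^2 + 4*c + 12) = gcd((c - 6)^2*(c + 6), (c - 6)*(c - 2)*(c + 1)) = c - 6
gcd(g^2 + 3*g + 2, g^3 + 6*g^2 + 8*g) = g + 2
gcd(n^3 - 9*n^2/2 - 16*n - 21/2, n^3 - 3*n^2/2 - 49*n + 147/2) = n - 7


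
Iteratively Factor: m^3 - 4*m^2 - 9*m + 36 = (m - 3)*(m^2 - m - 12) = (m - 4)*(m - 3)*(m + 3)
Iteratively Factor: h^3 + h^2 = (h + 1)*(h^2) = h*(h + 1)*(h)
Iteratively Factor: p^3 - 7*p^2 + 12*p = (p)*(p^2 - 7*p + 12) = p*(p - 4)*(p - 3)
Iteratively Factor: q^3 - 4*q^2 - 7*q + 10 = (q + 2)*(q^2 - 6*q + 5) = (q - 5)*(q + 2)*(q - 1)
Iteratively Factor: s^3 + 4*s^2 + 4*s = (s + 2)*(s^2 + 2*s) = (s + 2)^2*(s)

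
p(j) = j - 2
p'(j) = 1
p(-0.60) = -2.60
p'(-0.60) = 1.00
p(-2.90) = -4.90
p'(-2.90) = 1.00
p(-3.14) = -5.14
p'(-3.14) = 1.00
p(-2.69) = -4.69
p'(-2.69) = 1.00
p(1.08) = -0.92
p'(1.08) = 1.00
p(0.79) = -1.21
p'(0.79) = 1.00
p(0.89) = -1.11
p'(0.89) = 1.00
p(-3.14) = -5.14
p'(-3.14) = 1.00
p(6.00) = 4.00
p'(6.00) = 1.00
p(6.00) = 4.00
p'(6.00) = 1.00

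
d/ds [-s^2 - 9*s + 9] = -2*s - 9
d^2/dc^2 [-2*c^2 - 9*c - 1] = -4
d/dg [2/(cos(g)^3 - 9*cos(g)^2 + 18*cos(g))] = 6*(sin(g) + 6*sin(g)/cos(g)^2 - 6*tan(g))/((cos(g) - 6)^2*(cos(g) - 3)^2)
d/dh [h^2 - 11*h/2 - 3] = 2*h - 11/2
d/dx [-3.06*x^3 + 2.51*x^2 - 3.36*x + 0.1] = -9.18*x^2 + 5.02*x - 3.36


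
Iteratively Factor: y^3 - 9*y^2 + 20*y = (y - 4)*(y^2 - 5*y) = y*(y - 4)*(y - 5)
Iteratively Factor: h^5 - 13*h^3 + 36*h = (h + 2)*(h^4 - 2*h^3 - 9*h^2 + 18*h) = (h - 3)*(h + 2)*(h^3 + h^2 - 6*h) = (h - 3)*(h + 2)*(h + 3)*(h^2 - 2*h) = (h - 3)*(h - 2)*(h + 2)*(h + 3)*(h)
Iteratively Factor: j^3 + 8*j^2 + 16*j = (j)*(j^2 + 8*j + 16) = j*(j + 4)*(j + 4)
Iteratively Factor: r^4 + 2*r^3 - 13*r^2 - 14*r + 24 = (r - 1)*(r^3 + 3*r^2 - 10*r - 24) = (r - 1)*(r + 4)*(r^2 - r - 6) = (r - 3)*(r - 1)*(r + 4)*(r + 2)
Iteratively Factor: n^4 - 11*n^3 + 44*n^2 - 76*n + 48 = (n - 4)*(n^3 - 7*n^2 + 16*n - 12) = (n - 4)*(n - 2)*(n^2 - 5*n + 6) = (n - 4)*(n - 2)^2*(n - 3)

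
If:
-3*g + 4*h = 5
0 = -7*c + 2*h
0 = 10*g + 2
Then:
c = 11/35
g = -1/5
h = 11/10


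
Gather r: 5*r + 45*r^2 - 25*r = 45*r^2 - 20*r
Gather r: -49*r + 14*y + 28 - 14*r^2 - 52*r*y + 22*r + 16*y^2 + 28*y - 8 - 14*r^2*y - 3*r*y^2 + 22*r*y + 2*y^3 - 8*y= r^2*(-14*y - 14) + r*(-3*y^2 - 30*y - 27) + 2*y^3 + 16*y^2 + 34*y + 20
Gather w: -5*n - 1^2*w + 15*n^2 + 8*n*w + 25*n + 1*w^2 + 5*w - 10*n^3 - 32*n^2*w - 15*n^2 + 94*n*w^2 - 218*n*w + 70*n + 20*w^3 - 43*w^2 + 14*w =-10*n^3 + 90*n + 20*w^3 + w^2*(94*n - 42) + w*(-32*n^2 - 210*n + 18)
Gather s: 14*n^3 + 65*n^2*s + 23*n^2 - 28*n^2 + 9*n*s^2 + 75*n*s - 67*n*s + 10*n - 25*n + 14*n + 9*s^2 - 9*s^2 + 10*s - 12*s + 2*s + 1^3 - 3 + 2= 14*n^3 - 5*n^2 + 9*n*s^2 - n + s*(65*n^2 + 8*n)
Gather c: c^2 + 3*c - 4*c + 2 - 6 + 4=c^2 - c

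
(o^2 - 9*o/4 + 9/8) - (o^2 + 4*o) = 9/8 - 25*o/4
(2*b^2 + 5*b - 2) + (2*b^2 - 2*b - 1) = 4*b^2 + 3*b - 3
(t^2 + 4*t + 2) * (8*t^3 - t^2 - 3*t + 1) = 8*t^5 + 31*t^4 + 9*t^3 - 13*t^2 - 2*t + 2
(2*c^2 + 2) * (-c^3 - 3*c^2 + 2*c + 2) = -2*c^5 - 6*c^4 + 2*c^3 - 2*c^2 + 4*c + 4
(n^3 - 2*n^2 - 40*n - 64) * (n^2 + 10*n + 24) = n^5 + 8*n^4 - 36*n^3 - 512*n^2 - 1600*n - 1536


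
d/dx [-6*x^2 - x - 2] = -12*x - 1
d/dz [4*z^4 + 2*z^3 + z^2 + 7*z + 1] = 16*z^3 + 6*z^2 + 2*z + 7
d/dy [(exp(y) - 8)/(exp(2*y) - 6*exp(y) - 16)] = -exp(y)/(exp(2*y) + 4*exp(y) + 4)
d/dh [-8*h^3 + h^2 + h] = -24*h^2 + 2*h + 1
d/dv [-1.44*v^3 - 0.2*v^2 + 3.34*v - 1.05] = -4.32*v^2 - 0.4*v + 3.34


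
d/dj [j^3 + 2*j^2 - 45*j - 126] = 3*j^2 + 4*j - 45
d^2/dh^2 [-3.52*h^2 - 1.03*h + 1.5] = -7.04000000000000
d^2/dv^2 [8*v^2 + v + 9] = 16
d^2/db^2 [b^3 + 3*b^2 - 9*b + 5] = 6*b + 6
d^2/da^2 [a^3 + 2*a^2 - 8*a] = 6*a + 4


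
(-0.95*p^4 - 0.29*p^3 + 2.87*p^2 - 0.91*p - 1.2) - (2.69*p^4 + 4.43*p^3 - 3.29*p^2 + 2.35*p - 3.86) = -3.64*p^4 - 4.72*p^3 + 6.16*p^2 - 3.26*p + 2.66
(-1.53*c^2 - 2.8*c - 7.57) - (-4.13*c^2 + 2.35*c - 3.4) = 2.6*c^2 - 5.15*c - 4.17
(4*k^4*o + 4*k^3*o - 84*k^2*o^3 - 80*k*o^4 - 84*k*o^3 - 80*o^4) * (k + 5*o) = 4*k^5*o + 20*k^4*o^2 + 4*k^4*o - 84*k^3*o^3 + 20*k^3*o^2 - 500*k^2*o^4 - 84*k^2*o^3 - 400*k*o^5 - 500*k*o^4 - 400*o^5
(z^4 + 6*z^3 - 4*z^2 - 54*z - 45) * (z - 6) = z^5 - 40*z^3 - 30*z^2 + 279*z + 270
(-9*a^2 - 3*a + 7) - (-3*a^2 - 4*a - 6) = -6*a^2 + a + 13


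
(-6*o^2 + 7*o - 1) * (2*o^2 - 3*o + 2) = -12*o^4 + 32*o^3 - 35*o^2 + 17*o - 2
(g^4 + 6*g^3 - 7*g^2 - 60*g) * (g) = g^5 + 6*g^4 - 7*g^3 - 60*g^2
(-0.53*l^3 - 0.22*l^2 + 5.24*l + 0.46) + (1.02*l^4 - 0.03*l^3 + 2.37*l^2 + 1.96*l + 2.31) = 1.02*l^4 - 0.56*l^3 + 2.15*l^2 + 7.2*l + 2.77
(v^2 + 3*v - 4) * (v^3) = v^5 + 3*v^4 - 4*v^3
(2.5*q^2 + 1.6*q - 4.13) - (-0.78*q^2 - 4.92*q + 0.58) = 3.28*q^2 + 6.52*q - 4.71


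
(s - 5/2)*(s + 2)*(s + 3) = s^3 + 5*s^2/2 - 13*s/2 - 15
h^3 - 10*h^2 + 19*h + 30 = (h - 6)*(h - 5)*(h + 1)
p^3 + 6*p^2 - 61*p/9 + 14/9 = (p - 2/3)*(p - 1/3)*(p + 7)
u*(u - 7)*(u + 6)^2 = u^4 + 5*u^3 - 48*u^2 - 252*u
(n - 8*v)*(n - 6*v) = n^2 - 14*n*v + 48*v^2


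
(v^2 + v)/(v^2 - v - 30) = v*(v + 1)/(v^2 - v - 30)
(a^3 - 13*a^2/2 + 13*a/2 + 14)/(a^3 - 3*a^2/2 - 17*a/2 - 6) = (2*a - 7)/(2*a + 3)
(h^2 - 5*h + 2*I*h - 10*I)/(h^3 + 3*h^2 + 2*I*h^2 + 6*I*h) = (h - 5)/(h*(h + 3))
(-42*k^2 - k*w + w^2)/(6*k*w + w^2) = (-7*k + w)/w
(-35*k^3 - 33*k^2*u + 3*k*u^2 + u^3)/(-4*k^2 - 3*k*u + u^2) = (-35*k^2 + 2*k*u + u^2)/(-4*k + u)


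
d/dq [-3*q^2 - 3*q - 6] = -6*q - 3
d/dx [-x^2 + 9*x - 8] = 9 - 2*x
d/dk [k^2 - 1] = 2*k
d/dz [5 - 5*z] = -5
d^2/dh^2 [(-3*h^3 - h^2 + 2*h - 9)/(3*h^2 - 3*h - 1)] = 2*(-27*h^3 - 279*h^2 + 252*h - 115)/(27*h^6 - 81*h^5 + 54*h^4 + 27*h^3 - 18*h^2 - 9*h - 1)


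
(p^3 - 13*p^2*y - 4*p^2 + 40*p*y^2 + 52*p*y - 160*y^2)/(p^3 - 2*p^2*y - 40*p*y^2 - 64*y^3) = (p^2 - 5*p*y - 4*p + 20*y)/(p^2 + 6*p*y + 8*y^2)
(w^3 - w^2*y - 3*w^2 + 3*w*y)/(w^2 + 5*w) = (w^2 - w*y - 3*w + 3*y)/(w + 5)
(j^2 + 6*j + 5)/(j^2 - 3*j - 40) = (j + 1)/(j - 8)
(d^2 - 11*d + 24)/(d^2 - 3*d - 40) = (d - 3)/(d + 5)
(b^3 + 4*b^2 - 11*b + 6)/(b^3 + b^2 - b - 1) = (b^2 + 5*b - 6)/(b^2 + 2*b + 1)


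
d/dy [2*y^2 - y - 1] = 4*y - 1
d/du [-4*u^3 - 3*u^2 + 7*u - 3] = -12*u^2 - 6*u + 7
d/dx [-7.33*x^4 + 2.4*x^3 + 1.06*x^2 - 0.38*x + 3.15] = -29.32*x^3 + 7.2*x^2 + 2.12*x - 0.38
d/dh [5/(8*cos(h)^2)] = 5*sin(h)/(4*cos(h)^3)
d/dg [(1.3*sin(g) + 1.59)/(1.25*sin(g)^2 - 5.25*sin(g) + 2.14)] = (-1.625*sin(g)^2 - 3.975*sin(g) + 11.1295)*cos(g)/(1.5625*sin(g)^4 - 13.125*sin(g)^3 + 32.9125*sin(g)^2 - 22.47*sin(g) + 4.5796)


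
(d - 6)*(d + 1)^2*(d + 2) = d^4 - 2*d^3 - 19*d^2 - 28*d - 12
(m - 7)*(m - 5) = m^2 - 12*m + 35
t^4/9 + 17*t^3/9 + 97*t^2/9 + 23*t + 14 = (t/3 + 1/3)*(t/3 + 1)*(t + 6)*(t + 7)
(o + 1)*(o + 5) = o^2 + 6*o + 5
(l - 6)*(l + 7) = l^2 + l - 42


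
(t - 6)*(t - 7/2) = t^2 - 19*t/2 + 21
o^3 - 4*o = o*(o - 2)*(o + 2)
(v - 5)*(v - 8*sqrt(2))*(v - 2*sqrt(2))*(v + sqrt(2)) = v^4 - 9*sqrt(2)*v^3 - 5*v^3 + 12*v^2 + 45*sqrt(2)*v^2 - 60*v + 32*sqrt(2)*v - 160*sqrt(2)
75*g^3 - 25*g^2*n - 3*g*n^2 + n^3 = (-5*g + n)*(-3*g + n)*(5*g + n)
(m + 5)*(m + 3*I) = m^2 + 5*m + 3*I*m + 15*I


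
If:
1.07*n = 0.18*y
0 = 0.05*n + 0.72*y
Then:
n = 0.00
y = 0.00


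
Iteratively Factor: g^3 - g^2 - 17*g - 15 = (g + 3)*(g^2 - 4*g - 5) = (g - 5)*(g + 3)*(g + 1)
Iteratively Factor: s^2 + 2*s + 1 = (s + 1)*(s + 1)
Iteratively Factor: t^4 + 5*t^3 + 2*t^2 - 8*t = (t - 1)*(t^3 + 6*t^2 + 8*t) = t*(t - 1)*(t^2 + 6*t + 8) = t*(t - 1)*(t + 4)*(t + 2)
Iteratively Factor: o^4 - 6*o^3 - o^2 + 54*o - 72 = (o - 3)*(o^3 - 3*o^2 - 10*o + 24) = (o - 3)*(o - 2)*(o^2 - o - 12) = (o - 4)*(o - 3)*(o - 2)*(o + 3)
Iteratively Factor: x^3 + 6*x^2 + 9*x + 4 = (x + 1)*(x^2 + 5*x + 4) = (x + 1)^2*(x + 4)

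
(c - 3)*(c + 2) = c^2 - c - 6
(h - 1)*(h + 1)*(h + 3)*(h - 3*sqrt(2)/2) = h^4 - 3*sqrt(2)*h^3/2 + 3*h^3 - 9*sqrt(2)*h^2/2 - h^2 - 3*h + 3*sqrt(2)*h/2 + 9*sqrt(2)/2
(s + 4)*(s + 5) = s^2 + 9*s + 20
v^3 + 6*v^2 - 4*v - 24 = (v - 2)*(v + 2)*(v + 6)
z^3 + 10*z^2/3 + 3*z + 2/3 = (z + 1/3)*(z + 1)*(z + 2)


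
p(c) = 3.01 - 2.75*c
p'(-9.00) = -2.75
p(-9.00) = 27.76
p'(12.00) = -2.75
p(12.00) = -29.99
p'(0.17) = -2.75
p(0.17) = 2.54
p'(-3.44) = -2.75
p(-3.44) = 12.47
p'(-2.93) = -2.75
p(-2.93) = 11.07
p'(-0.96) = -2.75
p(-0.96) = 5.65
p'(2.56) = -2.75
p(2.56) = -4.03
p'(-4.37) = -2.75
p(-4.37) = 15.03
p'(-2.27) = -2.75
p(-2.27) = 9.25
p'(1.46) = -2.75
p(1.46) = -1.00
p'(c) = -2.75000000000000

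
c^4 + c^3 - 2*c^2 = c^2*(c - 1)*(c + 2)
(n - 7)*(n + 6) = n^2 - n - 42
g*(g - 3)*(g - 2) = g^3 - 5*g^2 + 6*g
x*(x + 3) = x^2 + 3*x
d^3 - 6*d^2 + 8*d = d*(d - 4)*(d - 2)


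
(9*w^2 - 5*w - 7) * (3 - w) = -9*w^3 + 32*w^2 - 8*w - 21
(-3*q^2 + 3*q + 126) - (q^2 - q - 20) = -4*q^2 + 4*q + 146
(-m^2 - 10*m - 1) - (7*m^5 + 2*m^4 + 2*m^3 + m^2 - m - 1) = -7*m^5 - 2*m^4 - 2*m^3 - 2*m^2 - 9*m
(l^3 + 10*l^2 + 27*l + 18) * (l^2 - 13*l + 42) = l^5 - 3*l^4 - 61*l^3 + 87*l^2 + 900*l + 756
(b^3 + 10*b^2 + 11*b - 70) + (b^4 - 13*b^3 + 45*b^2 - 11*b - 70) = b^4 - 12*b^3 + 55*b^2 - 140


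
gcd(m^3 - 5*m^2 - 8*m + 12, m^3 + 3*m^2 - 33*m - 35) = 1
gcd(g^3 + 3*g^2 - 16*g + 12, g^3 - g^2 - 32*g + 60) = g^2 + 4*g - 12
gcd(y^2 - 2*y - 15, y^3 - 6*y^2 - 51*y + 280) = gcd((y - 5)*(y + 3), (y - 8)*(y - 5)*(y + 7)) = y - 5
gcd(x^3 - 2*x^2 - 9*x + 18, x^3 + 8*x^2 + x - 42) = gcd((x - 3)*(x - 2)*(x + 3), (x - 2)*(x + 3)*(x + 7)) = x^2 + x - 6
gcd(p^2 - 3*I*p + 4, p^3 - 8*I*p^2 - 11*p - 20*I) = p^2 - 3*I*p + 4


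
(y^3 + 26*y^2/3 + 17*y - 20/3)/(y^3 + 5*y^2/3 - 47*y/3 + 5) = (y + 4)/(y - 3)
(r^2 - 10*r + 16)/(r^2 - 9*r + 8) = (r - 2)/(r - 1)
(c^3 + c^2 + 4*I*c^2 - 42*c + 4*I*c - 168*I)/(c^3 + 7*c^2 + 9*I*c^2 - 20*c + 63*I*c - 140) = (c - 6)/(c + 5*I)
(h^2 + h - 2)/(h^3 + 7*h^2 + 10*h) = (h - 1)/(h*(h + 5))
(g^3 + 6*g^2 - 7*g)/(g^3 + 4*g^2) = (g^2 + 6*g - 7)/(g*(g + 4))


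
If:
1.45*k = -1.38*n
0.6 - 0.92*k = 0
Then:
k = 0.65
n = -0.69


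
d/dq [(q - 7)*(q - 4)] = 2*q - 11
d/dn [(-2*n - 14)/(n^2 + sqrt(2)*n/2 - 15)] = 4*(-2*n^2 - sqrt(2)*n + (n + 7)*(4*n + sqrt(2)) + 30)/(2*n^2 + sqrt(2)*n - 30)^2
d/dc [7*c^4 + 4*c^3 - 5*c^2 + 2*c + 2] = 28*c^3 + 12*c^2 - 10*c + 2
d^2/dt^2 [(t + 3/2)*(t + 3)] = 2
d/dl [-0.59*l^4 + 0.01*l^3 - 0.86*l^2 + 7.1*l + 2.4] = -2.36*l^3 + 0.03*l^2 - 1.72*l + 7.1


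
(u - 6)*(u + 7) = u^2 + u - 42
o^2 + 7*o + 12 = (o + 3)*(o + 4)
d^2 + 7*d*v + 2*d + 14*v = (d + 2)*(d + 7*v)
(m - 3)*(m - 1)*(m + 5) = m^3 + m^2 - 17*m + 15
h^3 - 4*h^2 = h^2*(h - 4)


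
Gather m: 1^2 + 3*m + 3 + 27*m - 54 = 30*m - 50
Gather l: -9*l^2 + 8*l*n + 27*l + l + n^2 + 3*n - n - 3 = -9*l^2 + l*(8*n + 28) + n^2 + 2*n - 3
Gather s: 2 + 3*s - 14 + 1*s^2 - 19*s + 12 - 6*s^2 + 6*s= -5*s^2 - 10*s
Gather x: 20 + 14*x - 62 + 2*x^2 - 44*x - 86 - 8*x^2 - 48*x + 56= -6*x^2 - 78*x - 72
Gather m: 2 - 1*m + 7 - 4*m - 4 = 5 - 5*m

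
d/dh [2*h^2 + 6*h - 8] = 4*h + 6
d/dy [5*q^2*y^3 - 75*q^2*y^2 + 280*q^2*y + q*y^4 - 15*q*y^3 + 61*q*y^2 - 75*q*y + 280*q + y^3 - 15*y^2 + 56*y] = 15*q^2*y^2 - 150*q^2*y + 280*q^2 + 4*q*y^3 - 45*q*y^2 + 122*q*y - 75*q + 3*y^2 - 30*y + 56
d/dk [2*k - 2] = 2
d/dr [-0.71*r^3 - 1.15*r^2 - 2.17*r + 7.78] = -2.13*r^2 - 2.3*r - 2.17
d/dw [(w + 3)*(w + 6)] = 2*w + 9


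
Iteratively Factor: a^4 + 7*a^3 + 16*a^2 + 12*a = (a + 2)*(a^3 + 5*a^2 + 6*a) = a*(a + 2)*(a^2 + 5*a + 6) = a*(a + 2)^2*(a + 3)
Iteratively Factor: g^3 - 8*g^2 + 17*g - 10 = (g - 2)*(g^2 - 6*g + 5) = (g - 5)*(g - 2)*(g - 1)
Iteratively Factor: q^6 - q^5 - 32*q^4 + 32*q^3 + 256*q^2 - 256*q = (q)*(q^5 - q^4 - 32*q^3 + 32*q^2 + 256*q - 256) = q*(q - 1)*(q^4 - 32*q^2 + 256) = q*(q - 1)*(q + 4)*(q^3 - 4*q^2 - 16*q + 64) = q*(q - 4)*(q - 1)*(q + 4)*(q^2 - 16) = q*(q - 4)^2*(q - 1)*(q + 4)*(q + 4)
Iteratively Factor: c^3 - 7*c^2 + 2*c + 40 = (c + 2)*(c^2 - 9*c + 20) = (c - 5)*(c + 2)*(c - 4)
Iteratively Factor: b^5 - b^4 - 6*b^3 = (b)*(b^4 - b^3 - 6*b^2) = b^2*(b^3 - b^2 - 6*b) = b^3*(b^2 - b - 6) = b^3*(b - 3)*(b + 2)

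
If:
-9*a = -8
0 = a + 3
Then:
No Solution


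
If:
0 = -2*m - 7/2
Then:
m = -7/4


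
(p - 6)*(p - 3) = p^2 - 9*p + 18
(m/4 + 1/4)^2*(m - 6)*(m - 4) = m^4/16 - m^3/2 + 5*m^2/16 + 19*m/8 + 3/2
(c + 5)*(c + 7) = c^2 + 12*c + 35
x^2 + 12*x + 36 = (x + 6)^2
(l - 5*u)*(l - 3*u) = l^2 - 8*l*u + 15*u^2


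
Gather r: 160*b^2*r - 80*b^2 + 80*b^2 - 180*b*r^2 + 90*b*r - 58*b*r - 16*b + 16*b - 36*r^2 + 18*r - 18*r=r^2*(-180*b - 36) + r*(160*b^2 + 32*b)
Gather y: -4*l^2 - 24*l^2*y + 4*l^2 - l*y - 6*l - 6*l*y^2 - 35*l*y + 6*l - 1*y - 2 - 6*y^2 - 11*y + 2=y^2*(-6*l - 6) + y*(-24*l^2 - 36*l - 12)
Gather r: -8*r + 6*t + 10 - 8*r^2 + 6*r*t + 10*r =-8*r^2 + r*(6*t + 2) + 6*t + 10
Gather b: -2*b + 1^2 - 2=-2*b - 1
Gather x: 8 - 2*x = 8 - 2*x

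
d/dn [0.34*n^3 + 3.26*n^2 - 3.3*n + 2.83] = 1.02*n^2 + 6.52*n - 3.3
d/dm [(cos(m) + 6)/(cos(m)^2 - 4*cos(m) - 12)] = (cos(m)^2 + 12*cos(m) - 12)*sin(m)/(sin(m)^2 + 4*cos(m) + 11)^2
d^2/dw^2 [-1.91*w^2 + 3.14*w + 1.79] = -3.82000000000000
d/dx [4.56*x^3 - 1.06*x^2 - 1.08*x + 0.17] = 13.68*x^2 - 2.12*x - 1.08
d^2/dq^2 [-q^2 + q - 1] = -2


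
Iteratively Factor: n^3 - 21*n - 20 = (n - 5)*(n^2 + 5*n + 4) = (n - 5)*(n + 1)*(n + 4)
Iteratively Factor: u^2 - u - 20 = (u + 4)*(u - 5)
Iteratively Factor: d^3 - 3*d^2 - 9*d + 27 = (d + 3)*(d^2 - 6*d + 9) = (d - 3)*(d + 3)*(d - 3)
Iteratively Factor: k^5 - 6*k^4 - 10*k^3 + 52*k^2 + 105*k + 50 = (k + 2)*(k^4 - 8*k^3 + 6*k^2 + 40*k + 25) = (k + 1)*(k + 2)*(k^3 - 9*k^2 + 15*k + 25) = (k - 5)*(k + 1)*(k + 2)*(k^2 - 4*k - 5) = (k - 5)^2*(k + 1)*(k + 2)*(k + 1)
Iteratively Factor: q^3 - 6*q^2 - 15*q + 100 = (q - 5)*(q^2 - q - 20) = (q - 5)^2*(q + 4)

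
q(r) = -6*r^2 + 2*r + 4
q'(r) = 2 - 12*r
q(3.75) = -72.88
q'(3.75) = -43.00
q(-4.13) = -106.60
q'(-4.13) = 51.56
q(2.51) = -28.78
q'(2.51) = -28.12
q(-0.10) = 3.74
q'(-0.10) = 3.20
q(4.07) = -87.25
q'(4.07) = -46.84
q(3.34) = -56.25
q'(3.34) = -38.08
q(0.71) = 2.40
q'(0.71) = -6.52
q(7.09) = -283.43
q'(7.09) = -83.08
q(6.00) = -200.00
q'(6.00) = -70.00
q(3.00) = -44.00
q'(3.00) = -34.00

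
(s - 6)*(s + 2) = s^2 - 4*s - 12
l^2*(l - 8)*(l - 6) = l^4 - 14*l^3 + 48*l^2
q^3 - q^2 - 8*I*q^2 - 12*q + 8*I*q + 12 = (q - 1)*(q - 6*I)*(q - 2*I)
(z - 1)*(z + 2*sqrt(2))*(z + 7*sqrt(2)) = z^3 - z^2 + 9*sqrt(2)*z^2 - 9*sqrt(2)*z + 28*z - 28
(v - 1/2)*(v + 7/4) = v^2 + 5*v/4 - 7/8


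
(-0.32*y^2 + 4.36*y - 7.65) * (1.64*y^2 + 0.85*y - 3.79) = -0.5248*y^4 + 6.8784*y^3 - 7.6272*y^2 - 23.0269*y + 28.9935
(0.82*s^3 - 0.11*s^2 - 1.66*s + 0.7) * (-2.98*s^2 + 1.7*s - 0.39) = -2.4436*s^5 + 1.7218*s^4 + 4.44*s^3 - 4.8651*s^2 + 1.8374*s - 0.273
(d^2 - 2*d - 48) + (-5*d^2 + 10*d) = -4*d^2 + 8*d - 48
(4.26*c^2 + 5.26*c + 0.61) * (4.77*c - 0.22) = 20.3202*c^3 + 24.153*c^2 + 1.7525*c - 0.1342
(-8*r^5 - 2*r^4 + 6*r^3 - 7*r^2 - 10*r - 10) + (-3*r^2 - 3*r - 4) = -8*r^5 - 2*r^4 + 6*r^3 - 10*r^2 - 13*r - 14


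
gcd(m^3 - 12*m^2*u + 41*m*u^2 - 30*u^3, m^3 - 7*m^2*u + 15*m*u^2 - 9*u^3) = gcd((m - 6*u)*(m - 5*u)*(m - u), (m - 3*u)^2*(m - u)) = -m + u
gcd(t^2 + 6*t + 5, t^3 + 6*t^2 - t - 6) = t + 1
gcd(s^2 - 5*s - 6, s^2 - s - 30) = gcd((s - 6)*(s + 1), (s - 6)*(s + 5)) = s - 6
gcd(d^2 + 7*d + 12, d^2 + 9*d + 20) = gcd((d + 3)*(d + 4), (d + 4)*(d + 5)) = d + 4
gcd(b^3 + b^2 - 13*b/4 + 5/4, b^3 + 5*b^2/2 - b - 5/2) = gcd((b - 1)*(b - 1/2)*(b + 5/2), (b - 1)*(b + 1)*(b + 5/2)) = b^2 + 3*b/2 - 5/2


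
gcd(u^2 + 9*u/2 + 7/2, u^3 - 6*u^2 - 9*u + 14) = 1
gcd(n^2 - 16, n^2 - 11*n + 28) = n - 4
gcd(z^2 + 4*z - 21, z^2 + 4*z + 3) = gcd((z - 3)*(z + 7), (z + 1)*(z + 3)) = 1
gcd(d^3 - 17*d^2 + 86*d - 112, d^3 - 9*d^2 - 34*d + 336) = d^2 - 15*d + 56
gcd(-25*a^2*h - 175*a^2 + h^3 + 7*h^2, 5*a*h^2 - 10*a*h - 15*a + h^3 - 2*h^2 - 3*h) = 5*a + h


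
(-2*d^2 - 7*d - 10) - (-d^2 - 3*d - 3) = -d^2 - 4*d - 7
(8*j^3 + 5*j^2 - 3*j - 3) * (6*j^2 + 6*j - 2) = 48*j^5 + 78*j^4 - 4*j^3 - 46*j^2 - 12*j + 6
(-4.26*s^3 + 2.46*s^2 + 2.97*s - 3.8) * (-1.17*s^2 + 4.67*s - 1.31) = 4.9842*s^5 - 22.7724*s^4 + 13.5939*s^3 + 15.0933*s^2 - 21.6367*s + 4.978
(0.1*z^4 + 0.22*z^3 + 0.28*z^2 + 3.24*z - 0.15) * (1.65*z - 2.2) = 0.165*z^5 + 0.143*z^4 - 0.022*z^3 + 4.73*z^2 - 7.3755*z + 0.33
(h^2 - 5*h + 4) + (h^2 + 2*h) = 2*h^2 - 3*h + 4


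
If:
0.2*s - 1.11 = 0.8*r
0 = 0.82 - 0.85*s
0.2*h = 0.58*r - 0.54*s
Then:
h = -5.93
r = -1.15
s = 0.96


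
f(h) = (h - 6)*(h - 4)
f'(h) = 2*h - 10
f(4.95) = -1.00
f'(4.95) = -0.10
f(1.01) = 14.92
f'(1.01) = -7.98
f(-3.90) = 78.21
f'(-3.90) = -17.80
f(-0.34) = 27.52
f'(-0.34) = -10.68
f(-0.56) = 29.91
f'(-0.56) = -11.12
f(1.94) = 8.36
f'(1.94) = -6.12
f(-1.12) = 36.45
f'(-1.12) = -12.24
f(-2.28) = 52.00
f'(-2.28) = -14.56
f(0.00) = 24.00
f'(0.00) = -10.00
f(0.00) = 24.00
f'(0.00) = -10.00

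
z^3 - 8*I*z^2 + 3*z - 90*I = (z - 6*I)*(z - 5*I)*(z + 3*I)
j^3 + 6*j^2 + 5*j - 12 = (j - 1)*(j + 3)*(j + 4)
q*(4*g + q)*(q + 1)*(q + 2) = 4*g*q^3 + 12*g*q^2 + 8*g*q + q^4 + 3*q^3 + 2*q^2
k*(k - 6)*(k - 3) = k^3 - 9*k^2 + 18*k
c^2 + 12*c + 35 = (c + 5)*(c + 7)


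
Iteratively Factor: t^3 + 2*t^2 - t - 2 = (t - 1)*(t^2 + 3*t + 2) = (t - 1)*(t + 2)*(t + 1)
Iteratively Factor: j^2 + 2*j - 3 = (j + 3)*(j - 1)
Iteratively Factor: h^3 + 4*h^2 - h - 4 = (h - 1)*(h^2 + 5*h + 4) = (h - 1)*(h + 4)*(h + 1)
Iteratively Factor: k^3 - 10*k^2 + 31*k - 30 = (k - 2)*(k^2 - 8*k + 15) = (k - 3)*(k - 2)*(k - 5)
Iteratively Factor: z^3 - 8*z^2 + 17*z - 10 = (z - 5)*(z^2 - 3*z + 2) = (z - 5)*(z - 2)*(z - 1)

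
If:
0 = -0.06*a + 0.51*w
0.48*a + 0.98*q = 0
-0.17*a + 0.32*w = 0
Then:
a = 0.00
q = 0.00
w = 0.00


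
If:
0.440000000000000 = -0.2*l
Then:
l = -2.20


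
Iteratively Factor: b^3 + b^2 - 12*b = (b)*(b^2 + b - 12) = b*(b + 4)*(b - 3)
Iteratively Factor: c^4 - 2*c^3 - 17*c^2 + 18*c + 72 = (c + 3)*(c^3 - 5*c^2 - 2*c + 24) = (c - 3)*(c + 3)*(c^2 - 2*c - 8) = (c - 3)*(c + 2)*(c + 3)*(c - 4)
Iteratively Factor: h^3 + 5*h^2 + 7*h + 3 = (h + 1)*(h^2 + 4*h + 3) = (h + 1)*(h + 3)*(h + 1)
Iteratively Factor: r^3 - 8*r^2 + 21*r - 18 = (r - 3)*(r^2 - 5*r + 6) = (r - 3)*(r - 2)*(r - 3)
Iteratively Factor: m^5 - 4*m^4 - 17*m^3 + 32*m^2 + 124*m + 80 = (m - 4)*(m^4 - 17*m^2 - 36*m - 20) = (m - 4)*(m + 2)*(m^3 - 2*m^2 - 13*m - 10) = (m - 4)*(m + 1)*(m + 2)*(m^2 - 3*m - 10) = (m - 4)*(m + 1)*(m + 2)^2*(m - 5)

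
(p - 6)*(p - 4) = p^2 - 10*p + 24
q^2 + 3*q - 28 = (q - 4)*(q + 7)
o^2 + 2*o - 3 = (o - 1)*(o + 3)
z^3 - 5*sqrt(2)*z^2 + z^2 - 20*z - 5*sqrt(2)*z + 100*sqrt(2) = (z - 4)*(z + 5)*(z - 5*sqrt(2))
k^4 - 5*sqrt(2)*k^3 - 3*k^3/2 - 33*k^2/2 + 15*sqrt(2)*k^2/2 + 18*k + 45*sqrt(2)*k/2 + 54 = (k - 3)*(k + 3/2)*(k - 6*sqrt(2))*(k + sqrt(2))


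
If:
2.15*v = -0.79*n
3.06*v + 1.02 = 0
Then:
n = 0.91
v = -0.33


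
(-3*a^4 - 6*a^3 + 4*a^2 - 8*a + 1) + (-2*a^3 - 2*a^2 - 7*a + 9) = -3*a^4 - 8*a^3 + 2*a^2 - 15*a + 10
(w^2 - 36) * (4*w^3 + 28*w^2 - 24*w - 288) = 4*w^5 + 28*w^4 - 168*w^3 - 1296*w^2 + 864*w + 10368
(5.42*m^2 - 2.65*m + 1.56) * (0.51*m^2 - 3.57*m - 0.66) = 2.7642*m^4 - 20.7009*m^3 + 6.6789*m^2 - 3.8202*m - 1.0296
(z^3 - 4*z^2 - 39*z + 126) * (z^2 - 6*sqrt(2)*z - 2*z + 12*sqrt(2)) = z^5 - 6*sqrt(2)*z^4 - 6*z^4 - 31*z^3 + 36*sqrt(2)*z^3 + 204*z^2 + 186*sqrt(2)*z^2 - 1224*sqrt(2)*z - 252*z + 1512*sqrt(2)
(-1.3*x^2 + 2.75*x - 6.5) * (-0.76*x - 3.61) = 0.988*x^3 + 2.603*x^2 - 4.9875*x + 23.465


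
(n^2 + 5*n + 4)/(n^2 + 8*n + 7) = (n + 4)/(n + 7)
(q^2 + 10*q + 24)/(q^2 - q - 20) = (q + 6)/(q - 5)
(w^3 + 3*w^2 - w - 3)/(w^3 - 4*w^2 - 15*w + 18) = (w + 1)/(w - 6)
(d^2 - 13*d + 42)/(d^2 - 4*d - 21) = (d - 6)/(d + 3)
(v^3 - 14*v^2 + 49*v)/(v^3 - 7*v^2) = (v - 7)/v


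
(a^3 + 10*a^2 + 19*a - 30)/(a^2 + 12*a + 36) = (a^2 + 4*a - 5)/(a + 6)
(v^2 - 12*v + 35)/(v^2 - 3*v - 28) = (v - 5)/(v + 4)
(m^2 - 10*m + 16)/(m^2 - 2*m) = (m - 8)/m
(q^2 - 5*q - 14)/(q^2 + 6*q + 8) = (q - 7)/(q + 4)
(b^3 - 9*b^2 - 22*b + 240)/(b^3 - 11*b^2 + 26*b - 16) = (b^2 - b - 30)/(b^2 - 3*b + 2)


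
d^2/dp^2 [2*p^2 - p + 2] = 4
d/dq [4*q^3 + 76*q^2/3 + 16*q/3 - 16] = 12*q^2 + 152*q/3 + 16/3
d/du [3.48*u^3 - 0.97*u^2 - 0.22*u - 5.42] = 10.44*u^2 - 1.94*u - 0.22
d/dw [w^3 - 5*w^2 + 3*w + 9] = 3*w^2 - 10*w + 3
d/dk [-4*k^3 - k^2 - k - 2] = -12*k^2 - 2*k - 1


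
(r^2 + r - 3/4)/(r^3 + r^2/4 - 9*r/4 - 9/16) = 4*(2*r - 1)/(8*r^2 - 10*r - 3)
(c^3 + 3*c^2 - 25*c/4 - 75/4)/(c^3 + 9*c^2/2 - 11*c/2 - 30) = (c + 5/2)/(c + 4)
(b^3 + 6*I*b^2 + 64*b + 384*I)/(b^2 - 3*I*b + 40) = (b^2 + 14*I*b - 48)/(b + 5*I)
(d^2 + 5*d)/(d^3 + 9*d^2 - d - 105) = d/(d^2 + 4*d - 21)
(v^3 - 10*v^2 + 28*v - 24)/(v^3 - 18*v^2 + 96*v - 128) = (v^2 - 8*v + 12)/(v^2 - 16*v + 64)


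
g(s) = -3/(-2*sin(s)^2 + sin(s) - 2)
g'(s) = -3*(4*sin(s)*cos(s) - cos(s))/(-2*sin(s)^2 + sin(s) - 2)^2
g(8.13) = 1.04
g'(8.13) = 0.28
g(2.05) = 1.12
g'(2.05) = 0.49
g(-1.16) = 0.65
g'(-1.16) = 0.26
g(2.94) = 1.60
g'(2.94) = -0.17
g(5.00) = 0.63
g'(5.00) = 0.18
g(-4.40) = 1.05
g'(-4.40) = 0.32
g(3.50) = 1.16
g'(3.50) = -1.00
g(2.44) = 1.37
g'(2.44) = 0.76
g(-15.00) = 0.86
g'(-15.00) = -0.67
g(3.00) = 1.58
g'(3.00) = -0.36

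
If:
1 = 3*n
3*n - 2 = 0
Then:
No Solution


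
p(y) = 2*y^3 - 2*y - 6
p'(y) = 6*y^2 - 2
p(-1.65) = -11.68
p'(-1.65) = 14.34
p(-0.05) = -5.90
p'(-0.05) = -1.98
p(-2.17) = -22.10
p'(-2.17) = 26.25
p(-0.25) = -5.53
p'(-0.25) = -1.62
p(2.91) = 37.46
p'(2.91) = 48.81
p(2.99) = 41.48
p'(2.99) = 51.64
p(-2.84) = -46.13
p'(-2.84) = 46.39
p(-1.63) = -11.40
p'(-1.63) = 13.94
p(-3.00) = -54.00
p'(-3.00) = 52.00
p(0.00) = -6.00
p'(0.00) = -2.00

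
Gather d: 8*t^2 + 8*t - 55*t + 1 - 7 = 8*t^2 - 47*t - 6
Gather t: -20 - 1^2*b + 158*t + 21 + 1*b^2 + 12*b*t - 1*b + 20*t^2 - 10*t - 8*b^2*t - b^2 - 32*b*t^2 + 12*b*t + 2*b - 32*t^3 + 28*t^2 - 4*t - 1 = -32*t^3 + t^2*(48 - 32*b) + t*(-8*b^2 + 24*b + 144)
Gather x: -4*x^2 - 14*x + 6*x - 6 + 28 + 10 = -4*x^2 - 8*x + 32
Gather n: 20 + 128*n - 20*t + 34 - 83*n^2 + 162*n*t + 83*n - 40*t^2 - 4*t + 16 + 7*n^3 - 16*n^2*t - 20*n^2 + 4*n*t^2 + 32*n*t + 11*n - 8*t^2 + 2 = 7*n^3 + n^2*(-16*t - 103) + n*(4*t^2 + 194*t + 222) - 48*t^2 - 24*t + 72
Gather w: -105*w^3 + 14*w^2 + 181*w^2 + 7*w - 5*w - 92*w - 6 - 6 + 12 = -105*w^3 + 195*w^2 - 90*w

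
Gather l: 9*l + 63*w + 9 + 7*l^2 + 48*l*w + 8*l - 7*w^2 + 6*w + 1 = 7*l^2 + l*(48*w + 17) - 7*w^2 + 69*w + 10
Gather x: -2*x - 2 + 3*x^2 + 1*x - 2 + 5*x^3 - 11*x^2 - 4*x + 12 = 5*x^3 - 8*x^2 - 5*x + 8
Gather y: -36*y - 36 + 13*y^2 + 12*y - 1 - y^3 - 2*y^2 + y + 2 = -y^3 + 11*y^2 - 23*y - 35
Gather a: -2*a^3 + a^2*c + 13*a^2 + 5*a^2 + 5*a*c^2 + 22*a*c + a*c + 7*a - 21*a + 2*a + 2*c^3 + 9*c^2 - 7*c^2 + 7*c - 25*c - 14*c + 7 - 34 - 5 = -2*a^3 + a^2*(c + 18) + a*(5*c^2 + 23*c - 12) + 2*c^3 + 2*c^2 - 32*c - 32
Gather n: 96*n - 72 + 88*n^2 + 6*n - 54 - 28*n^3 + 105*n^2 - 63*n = -28*n^3 + 193*n^2 + 39*n - 126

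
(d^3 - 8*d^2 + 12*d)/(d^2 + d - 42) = d*(d - 2)/(d + 7)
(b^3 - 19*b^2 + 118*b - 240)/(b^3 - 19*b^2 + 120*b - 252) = (b^2 - 13*b + 40)/(b^2 - 13*b + 42)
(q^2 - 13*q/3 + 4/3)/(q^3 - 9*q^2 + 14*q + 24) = (q - 1/3)/(q^2 - 5*q - 6)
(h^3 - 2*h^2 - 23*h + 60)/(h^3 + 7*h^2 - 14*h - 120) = (h - 3)/(h + 6)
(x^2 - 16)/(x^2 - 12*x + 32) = (x + 4)/(x - 8)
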